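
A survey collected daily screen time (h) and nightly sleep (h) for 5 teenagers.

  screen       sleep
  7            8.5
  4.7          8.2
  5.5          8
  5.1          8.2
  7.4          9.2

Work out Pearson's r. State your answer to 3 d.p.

0.830

n = 5, Σx = 29.7, Σy = 42.1, Σx² = 182.11, Σy² = 355.37, Σxy = 251.94
nΣxy − ΣxΣy = 1259.7 − 1250.37 = 9.33
nΣx² − (Σx)² = 910.55 − 882.09 = 28.46; nΣy² − (Σy)² = 1776.85 − 1772.41 = 4.44
r = 9.33 / √(28.46 × 4.44) = 9.33 / 11.2411 ≈ 0.830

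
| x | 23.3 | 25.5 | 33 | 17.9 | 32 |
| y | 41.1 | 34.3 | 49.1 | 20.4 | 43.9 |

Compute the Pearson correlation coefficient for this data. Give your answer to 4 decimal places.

0.8974

n = 5, Σx = 131.7, Σy = 188.8, Σx² = 3626.55, Σy² = 7619.88, Σxy = 5222.54
nΣxy − ΣxΣy = 26112.7 − 24864.96 = 1247.74
nΣx² − (Σx)² = 18132.75 − 17344.89 = 787.86; nΣy² − (Σy)² = 38099.4 − 35645.44 = 2453.96
r = 1247.74 / √(787.86 × 2453.96) = 1247.74 / 1390.4592 ≈ 0.8974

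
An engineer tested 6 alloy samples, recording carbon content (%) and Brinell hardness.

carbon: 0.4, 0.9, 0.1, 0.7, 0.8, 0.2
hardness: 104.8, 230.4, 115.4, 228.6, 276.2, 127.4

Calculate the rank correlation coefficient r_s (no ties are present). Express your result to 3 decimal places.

Rank carbon: 3, 6, 1, 4, 5, 2
Rank hardness: 1, 5, 2, 4, 6, 3
d = rank(carbon) − rank(hardness): 2, 1, -1, 0, -1, -1; Σd² = 8
ρ = 1 − 6Σd² / [n(n²−1)] = 1 − 6×8 / (6×35) = 1 − 48/210 ≈ 0.771

0.771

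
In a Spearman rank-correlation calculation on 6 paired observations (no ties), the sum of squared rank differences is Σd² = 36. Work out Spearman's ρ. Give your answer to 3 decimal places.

ρ = 1 − 6Σd² / [n(n²−1)] = 1 − 6×36 / (6×35)
  = 1 − 216/210 = 1 − 1.0286 ≈ -0.029

-0.029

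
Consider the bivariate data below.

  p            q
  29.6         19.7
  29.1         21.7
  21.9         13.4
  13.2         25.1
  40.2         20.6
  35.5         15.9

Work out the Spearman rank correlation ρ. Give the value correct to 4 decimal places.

-0.2571

Rank p: 4, 3, 2, 1, 6, 5
Rank q: 3, 5, 1, 6, 4, 2
d = rank(p) − rank(q): 1, -2, 1, -5, 2, 3; Σd² = 44
ρ = 1 − 6Σd² / [n(n²−1)] = 1 − 6×44 / (6×35) = 1 − 264/210 ≈ -0.2571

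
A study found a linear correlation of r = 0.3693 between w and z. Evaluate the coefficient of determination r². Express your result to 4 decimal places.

0.1364

r² = (0.3693)² = 0.1364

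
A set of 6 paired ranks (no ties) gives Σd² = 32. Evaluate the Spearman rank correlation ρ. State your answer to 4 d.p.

0.0857

ρ = 1 − 6Σd² / [n(n²−1)] = 1 − 6×32 / (6×35)
  = 1 − 192/210 = 1 − 0.91429 ≈ 0.0857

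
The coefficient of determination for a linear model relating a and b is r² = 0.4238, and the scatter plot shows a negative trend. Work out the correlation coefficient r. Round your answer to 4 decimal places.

|r| = √0.4238 = 0.6510
The association is negative, so r = −0.6510.

-0.6510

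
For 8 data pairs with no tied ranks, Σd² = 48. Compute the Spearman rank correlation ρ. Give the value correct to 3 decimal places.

0.429

ρ = 1 − 6Σd² / [n(n²−1)] = 1 − 6×48 / (8×63)
  = 1 − 288/504 = 1 − 0.5714 ≈ 0.429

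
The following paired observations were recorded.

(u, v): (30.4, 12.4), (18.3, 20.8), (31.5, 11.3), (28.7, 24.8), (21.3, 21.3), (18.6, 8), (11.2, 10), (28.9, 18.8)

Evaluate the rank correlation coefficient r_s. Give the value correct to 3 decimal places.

Rank u: 7, 2, 8, 5, 4, 3, 1, 6
Rank v: 4, 6, 3, 8, 7, 1, 2, 5
d = rank(u) − rank(v): 3, -4, 5, -3, -3, 2, -1, 1; Σd² = 74
ρ = 1 − 6Σd² / [n(n²−1)] = 1 − 6×74 / (8×63) = 1 − 444/504 ≈ 0.119

0.119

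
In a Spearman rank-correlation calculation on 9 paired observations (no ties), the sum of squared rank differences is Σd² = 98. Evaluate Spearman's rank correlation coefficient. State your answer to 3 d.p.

ρ = 1 − 6Σd² / [n(n²−1)] = 1 − 6×98 / (9×80)
  = 1 − 588/720 = 1 − 0.8167 ≈ 0.183

0.183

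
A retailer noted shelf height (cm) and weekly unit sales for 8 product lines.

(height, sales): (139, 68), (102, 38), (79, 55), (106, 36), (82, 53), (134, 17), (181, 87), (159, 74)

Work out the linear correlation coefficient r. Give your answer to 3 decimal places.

n = 8, Σx = 982, Σy = 428, Σx² = 129924, Σy² = 26532, Σxy = 55626
nΣxy − ΣxΣy = 445008 − 420296 = 24712
nΣx² − (Σx)² = 1039392 − 964324 = 75068; nΣy² − (Σy)² = 212256 − 183184 = 29072
r = 24712 / √(75068 × 29072) = 24712 / 46715.9169 ≈ 0.529

0.529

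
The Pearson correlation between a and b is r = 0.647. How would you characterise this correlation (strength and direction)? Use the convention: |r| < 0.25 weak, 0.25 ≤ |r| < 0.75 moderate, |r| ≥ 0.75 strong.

moderate positive

r = 0.647 > 0 so the relationship is positive.
|r| = 0.647, which falls in the moderate range.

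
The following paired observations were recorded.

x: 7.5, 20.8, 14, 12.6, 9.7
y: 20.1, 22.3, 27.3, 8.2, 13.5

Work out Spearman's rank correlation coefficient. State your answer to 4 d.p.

0.5000

Rank x: 1, 5, 4, 3, 2
Rank y: 3, 4, 5, 1, 2
d = rank(x) − rank(y): -2, 1, -1, 2, 0; Σd² = 10
ρ = 1 − 6Σd² / [n(n²−1)] = 1 − 6×10 / (5×24) = 1 − 60/120 ≈ 0.5000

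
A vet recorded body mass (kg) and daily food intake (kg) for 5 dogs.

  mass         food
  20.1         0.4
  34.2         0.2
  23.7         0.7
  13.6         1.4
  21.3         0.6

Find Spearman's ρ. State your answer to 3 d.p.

-0.600

Rank mass: 2, 5, 4, 1, 3
Rank food: 2, 1, 4, 5, 3
d = rank(mass) − rank(food): 0, 4, 0, -4, 0; Σd² = 32
ρ = 1 − 6Σd² / [n(n²−1)] = 1 − 6×32 / (5×24) = 1 − 192/120 ≈ -0.600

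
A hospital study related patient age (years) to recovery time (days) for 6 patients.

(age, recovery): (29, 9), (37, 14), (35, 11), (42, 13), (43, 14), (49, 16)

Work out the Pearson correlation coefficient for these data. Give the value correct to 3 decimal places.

n = 6, Σx = 235, Σy = 77, Σx² = 9449, Σy² = 1019, Σxy = 3096
nΣxy − ΣxΣy = 18576 − 18095 = 481
nΣx² − (Σx)² = 56694 − 55225 = 1469; nΣy² − (Σy)² = 6114 − 5929 = 185
r = 481 / √(1469 × 185) = 481 / 521.3108 ≈ 0.923

0.923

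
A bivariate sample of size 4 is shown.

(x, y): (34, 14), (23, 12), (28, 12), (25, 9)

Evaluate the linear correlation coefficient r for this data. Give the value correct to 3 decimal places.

n = 4, Σx = 110, Σy = 47, Σx² = 3094, Σy² = 565, Σxy = 1313
nΣxy − ΣxΣy = 5252 − 5170 = 82
nΣx² − (Σx)² = 12376 − 12100 = 276; nΣy² − (Σy)² = 2260 − 2209 = 51
r = 82 / √(276 × 51) = 82 / 118.6423 ≈ 0.691

0.691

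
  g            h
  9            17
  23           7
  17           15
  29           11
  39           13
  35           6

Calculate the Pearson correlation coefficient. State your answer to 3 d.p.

-0.581

n = 6, Σg = 152, Σh = 69, Σg² = 4486, Σh² = 889, Σgh = 1605
nΣgh − ΣgΣh = 9630 − 10488 = -858
nΣg² − (Σg)² = 26916 − 23104 = 3812; nΣh² − (Σh)² = 5334 − 4761 = 573
r = -858 / √(3812 × 573) = -858 / 1477.9296 ≈ -0.581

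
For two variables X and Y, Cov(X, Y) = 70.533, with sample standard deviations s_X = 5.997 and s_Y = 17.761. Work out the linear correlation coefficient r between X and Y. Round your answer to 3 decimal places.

0.662

r = Cov(X,Y) / (s_X · s_Y) = 70.533 / (5.997 × 17.761)
  = 70.533 / 106.5127 ≈ 0.662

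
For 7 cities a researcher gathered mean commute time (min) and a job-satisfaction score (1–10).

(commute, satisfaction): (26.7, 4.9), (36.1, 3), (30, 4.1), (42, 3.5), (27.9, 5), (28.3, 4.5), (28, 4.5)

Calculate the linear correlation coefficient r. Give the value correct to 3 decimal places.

-0.839

n = 7, Σx = 219, Σy = 29.5, Σx² = 7043.4, Σy² = 127.57, Σxy = 901.98
nΣxy − ΣxΣy = 6313.86 − 6460.5 = -146.64
nΣx² − (Σx)² = 49303.8 − 47961 = 1342.8; nΣy² − (Σy)² = 892.99 − 870.25 = 22.74
r = -146.64 / √(1342.8 × 22.74) = -146.64 / 174.7434 ≈ -0.839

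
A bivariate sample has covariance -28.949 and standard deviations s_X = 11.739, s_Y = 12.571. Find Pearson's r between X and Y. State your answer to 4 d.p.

r = Cov(X,Y) / (s_X · s_Y) = -28.949 / (11.739 × 12.571)
  = -28.949 / 147.5710 ≈ -0.1962

-0.1962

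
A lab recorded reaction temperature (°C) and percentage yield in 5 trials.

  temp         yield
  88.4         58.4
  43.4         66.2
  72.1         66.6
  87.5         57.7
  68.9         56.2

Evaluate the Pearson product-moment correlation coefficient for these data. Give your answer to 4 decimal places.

-0.6239

n = 5, Σx = 360.3, Σy = 305.1, Σx² = 27299.99, Σy² = 18716.29, Σxy = 21758.43
nΣxy − ΣxΣy = 108792.15 − 109927.53 = -1135.38
nΣx² − (Σx)² = 136499.95 − 129816.09 = 6683.86; nΣy² − (Σy)² = 93581.45 − 93086.01 = 495.44
r = -1135.38 / √(6683.86 × 495.44) = -1135.38 / 1819.7394 ≈ -0.6239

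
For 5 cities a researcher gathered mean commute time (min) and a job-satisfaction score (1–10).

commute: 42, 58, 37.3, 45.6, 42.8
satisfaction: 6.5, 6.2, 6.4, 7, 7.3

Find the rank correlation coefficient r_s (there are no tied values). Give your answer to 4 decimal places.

Rank commute: 2, 5, 1, 4, 3
Rank satisfaction: 3, 1, 2, 4, 5
d = rank(commute) − rank(satisfaction): -1, 4, -1, 0, -2; Σd² = 22
ρ = 1 − 6Σd² / [n(n²−1)] = 1 − 6×22 / (5×24) = 1 − 132/120 ≈ -0.1000

-0.1000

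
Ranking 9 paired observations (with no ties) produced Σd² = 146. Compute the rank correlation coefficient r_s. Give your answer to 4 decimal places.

-0.2167

ρ = 1 − 6Σd² / [n(n²−1)] = 1 − 6×146 / (9×80)
  = 1 − 876/720 = 1 − 1.21667 ≈ -0.2167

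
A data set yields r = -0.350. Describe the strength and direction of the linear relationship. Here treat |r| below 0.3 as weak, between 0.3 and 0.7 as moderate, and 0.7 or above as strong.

moderate negative

r = -0.350 < 0 so the relationship is negative.
|r| = 0.350, which falls in the moderate range.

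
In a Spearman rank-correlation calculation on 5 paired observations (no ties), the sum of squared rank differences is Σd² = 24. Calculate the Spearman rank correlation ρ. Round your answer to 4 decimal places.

-0.2000

ρ = 1 − 6Σd² / [n(n²−1)] = 1 − 6×24 / (5×24)
  = 1 − 144/120 = 1 − 1.20000 ≈ -0.2000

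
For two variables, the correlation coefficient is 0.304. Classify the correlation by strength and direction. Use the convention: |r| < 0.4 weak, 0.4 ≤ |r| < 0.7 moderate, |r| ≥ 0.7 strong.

r = 0.304 > 0 so the relationship is positive.
|r| = 0.304, which falls in the weak range.

weak positive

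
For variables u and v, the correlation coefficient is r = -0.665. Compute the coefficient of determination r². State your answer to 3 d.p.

r² = (-0.665)² = 0.442

0.442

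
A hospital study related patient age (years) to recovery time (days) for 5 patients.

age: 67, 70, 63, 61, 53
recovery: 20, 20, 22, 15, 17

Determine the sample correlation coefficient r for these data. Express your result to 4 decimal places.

0.5381

n = 5, Σx = 314, Σy = 94, Σx² = 19888, Σy² = 1798, Σxy = 5942
nΣxy − ΣxΣy = 29710 − 29516 = 194
nΣx² − (Σx)² = 99440 − 98596 = 844; nΣy² − (Σy)² = 8990 − 8836 = 154
r = 194 / √(844 × 154) = 194 / 360.5218 ≈ 0.5381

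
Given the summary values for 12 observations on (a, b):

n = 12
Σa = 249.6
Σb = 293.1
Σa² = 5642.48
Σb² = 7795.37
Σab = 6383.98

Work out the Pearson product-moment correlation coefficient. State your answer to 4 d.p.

r = (nΣab − ΣaΣb) / √[(nΣa² − (Σa)²)(nΣb² − (Σb)²)]
Numerator: 12×6383.98 − 249.6×293.1 = 3450
Denominator: √[(67709.76 − 62300.16)(93544.44 − 85907.61)] = √[5409.6 × 7636.83] = 6427.4564
r = 3450 / 6427.4564 ≈ 0.5368

0.5368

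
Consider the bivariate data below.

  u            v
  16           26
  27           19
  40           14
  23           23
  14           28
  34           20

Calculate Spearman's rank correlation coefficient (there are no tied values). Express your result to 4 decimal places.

-0.9429

Rank u: 2, 4, 6, 3, 1, 5
Rank v: 5, 2, 1, 4, 6, 3
d = rank(u) − rank(v): -3, 2, 5, -1, -5, 2; Σd² = 68
ρ = 1 − 6Σd² / [n(n²−1)] = 1 − 6×68 / (6×35) = 1 − 408/210 ≈ -0.9429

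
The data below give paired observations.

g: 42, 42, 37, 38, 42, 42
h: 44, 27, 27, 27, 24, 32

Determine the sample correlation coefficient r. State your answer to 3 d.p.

n = 6, Σg = 243, Σh = 181, Σg² = 9869, Σh² = 5723, Σgh = 7359
nΣgh − ΣgΣh = 44154 − 43983 = 171
nΣg² − (Σg)² = 59214 − 59049 = 165; nΣh² − (Σh)² = 34338 − 32761 = 1577
r = 171 / √(165 × 1577) = 171 / 510.1029 ≈ 0.335

0.335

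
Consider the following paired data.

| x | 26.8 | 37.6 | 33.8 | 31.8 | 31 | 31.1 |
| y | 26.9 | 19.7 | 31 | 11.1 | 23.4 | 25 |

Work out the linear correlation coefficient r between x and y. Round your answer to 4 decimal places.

n = 6, Σx = 192.1, Σy = 137.1, Σx² = 6213.89, Σy² = 3368.47, Σxy = 4365.32
nΣxy − ΣxΣy = 26191.92 − 26336.91 = -144.99
nΣx² − (Σx)² = 37283.34 − 36902.41 = 380.93; nΣy² − (Σy)² = 20210.82 − 18796.41 = 1414.41
r = -144.99 / √(380.93 × 1414.41) = -144.99 / 734.0240 ≈ -0.1975

-0.1975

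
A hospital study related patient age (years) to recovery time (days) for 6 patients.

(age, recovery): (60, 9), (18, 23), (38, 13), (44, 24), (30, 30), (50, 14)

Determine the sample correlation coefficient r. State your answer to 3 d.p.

-0.697

n = 6, Σx = 240, Σy = 113, Σx² = 10704, Σy² = 2451, Σxy = 4104
nΣxy − ΣxΣy = 24624 − 27120 = -2496
nΣx² − (Σx)² = 64224 − 57600 = 6624; nΣy² − (Σy)² = 14706 − 12769 = 1937
r = -2496 / √(6624 × 1937) = -2496 / 3581.9950 ≈ -0.697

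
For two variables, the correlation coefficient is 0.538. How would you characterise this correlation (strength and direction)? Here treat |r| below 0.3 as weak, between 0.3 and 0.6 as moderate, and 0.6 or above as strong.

r = 0.538 > 0 so the relationship is positive.
|r| = 0.538, which falls in the moderate range.

moderate positive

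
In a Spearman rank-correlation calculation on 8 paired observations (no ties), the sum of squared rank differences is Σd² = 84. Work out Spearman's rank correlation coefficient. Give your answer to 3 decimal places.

ρ = 1 − 6Σd² / [n(n²−1)] = 1 − 6×84 / (8×63)
  = 1 − 504/504 = 1 − 1.0000 ≈ 0.000

0.000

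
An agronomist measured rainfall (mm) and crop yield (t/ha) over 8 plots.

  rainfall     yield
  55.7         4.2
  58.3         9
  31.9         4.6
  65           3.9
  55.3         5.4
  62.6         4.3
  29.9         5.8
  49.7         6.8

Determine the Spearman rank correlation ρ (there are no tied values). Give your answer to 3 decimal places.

Rank rainfall: 5, 6, 2, 8, 4, 7, 1, 3
Rank yield: 2, 8, 4, 1, 5, 3, 6, 7
d = rank(rainfall) − rank(yield): 3, -2, -2, 7, -1, 4, -5, -4; Σd² = 124
ρ = 1 − 6Σd² / [n(n²−1)] = 1 − 6×124 / (8×63) = 1 − 744/504 ≈ -0.476

-0.476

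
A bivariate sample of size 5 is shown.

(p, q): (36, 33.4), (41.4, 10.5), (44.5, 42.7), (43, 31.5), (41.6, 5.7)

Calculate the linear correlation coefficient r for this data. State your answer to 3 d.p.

0.078

n = 5, Σp = 206.5, Σq = 123.8, Σp² = 8569.77, Σq² = 4073.84, Σpq = 5128.87
nΣpq − ΣpΣq = 25644.35 − 25564.7 = 79.65
nΣp² − (Σp)² = 42848.85 − 42642.25 = 206.6; nΣq² − (Σq)² = 20369.2 − 15326.44 = 5042.76
r = 79.65 / √(206.6 × 5042.76) = 79.65 / 1020.7028 ≈ 0.078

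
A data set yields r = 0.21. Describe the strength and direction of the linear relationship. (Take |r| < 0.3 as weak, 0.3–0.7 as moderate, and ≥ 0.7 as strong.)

r = 0.21 > 0 so the relationship is positive.
|r| = 0.21, which falls in the weak range.

weak positive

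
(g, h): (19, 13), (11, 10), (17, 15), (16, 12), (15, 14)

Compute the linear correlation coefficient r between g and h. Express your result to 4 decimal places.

0.6835

n = 5, Σg = 78, Σh = 64, Σg² = 1252, Σh² = 834, Σgh = 1014
nΣgh − ΣgΣh = 5070 − 4992 = 78
nΣg² − (Σg)² = 6260 − 6084 = 176; nΣh² − (Σh)² = 4170 − 4096 = 74
r = 78 / √(176 × 74) = 78 / 114.1227 ≈ 0.6835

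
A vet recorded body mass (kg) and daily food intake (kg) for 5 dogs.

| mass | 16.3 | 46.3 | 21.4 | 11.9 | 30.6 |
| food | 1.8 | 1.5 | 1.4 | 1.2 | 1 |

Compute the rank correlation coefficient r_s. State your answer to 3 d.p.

0.000

Rank mass: 2, 5, 3, 1, 4
Rank food: 5, 4, 3, 2, 1
d = rank(mass) − rank(food): -3, 1, 0, -1, 3; Σd² = 20
ρ = 1 − 6Σd² / [n(n²−1)] = 1 − 6×20 / (5×24) = 1 − 120/120 ≈ 0.000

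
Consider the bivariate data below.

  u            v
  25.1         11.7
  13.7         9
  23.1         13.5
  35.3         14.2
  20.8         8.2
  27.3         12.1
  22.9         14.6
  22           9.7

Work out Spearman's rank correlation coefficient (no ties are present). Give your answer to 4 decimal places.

0.6667

Rank u: 6, 1, 5, 8, 2, 7, 4, 3
Rank v: 4, 2, 6, 7, 1, 5, 8, 3
d = rank(u) − rank(v): 2, -1, -1, 1, 1, 2, -4, 0; Σd² = 28
ρ = 1 − 6Σd² / [n(n²−1)] = 1 − 6×28 / (8×63) = 1 − 168/504 ≈ 0.6667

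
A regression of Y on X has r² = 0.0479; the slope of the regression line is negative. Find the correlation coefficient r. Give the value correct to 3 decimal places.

-0.219

|r| = √0.0479 = 0.219
The association is negative, so r = −0.219.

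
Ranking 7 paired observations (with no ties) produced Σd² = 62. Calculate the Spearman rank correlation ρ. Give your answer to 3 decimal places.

ρ = 1 − 6Σd² / [n(n²−1)] = 1 − 6×62 / (7×48)
  = 1 − 372/336 = 1 − 1.1071 ≈ -0.107

-0.107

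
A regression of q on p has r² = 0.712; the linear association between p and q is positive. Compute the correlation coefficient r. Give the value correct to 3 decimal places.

|r| = √0.712 = 0.844
The association is positive, so r = 0.844.

0.844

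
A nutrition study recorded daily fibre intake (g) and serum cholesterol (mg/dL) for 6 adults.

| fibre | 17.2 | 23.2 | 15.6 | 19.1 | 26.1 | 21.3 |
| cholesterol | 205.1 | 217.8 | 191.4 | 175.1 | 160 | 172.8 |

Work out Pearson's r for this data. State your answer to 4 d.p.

-0.3392

n = 6, Σx = 122.5, Σy = 1122.2, Σx² = 2577.15, Σy² = 212256.66, Σxy = 22767.57
nΣxy − ΣxΣy = 136605.42 − 137469.5 = -864.08
nΣx² − (Σx)² = 15462.9 − 15006.25 = 456.65; nΣy² − (Σy)² = 1273539.96 − 1259332.84 = 14207.12
r = -864.08 / √(456.65 × 14207.12) = -864.08 / 2547.0927 ≈ -0.3392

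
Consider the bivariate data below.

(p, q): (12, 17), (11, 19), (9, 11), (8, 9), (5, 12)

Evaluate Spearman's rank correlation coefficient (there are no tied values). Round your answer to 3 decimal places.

Rank p: 5, 4, 3, 2, 1
Rank q: 4, 5, 2, 1, 3
d = rank(p) − rank(q): 1, -1, 1, 1, -2; Σd² = 8
ρ = 1 − 6Σd² / [n(n²−1)] = 1 − 6×8 / (5×24) = 1 − 48/120 ≈ 0.600

0.600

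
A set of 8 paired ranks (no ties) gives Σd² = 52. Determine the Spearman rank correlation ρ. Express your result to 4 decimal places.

0.3810

ρ = 1 − 6Σd² / [n(n²−1)] = 1 − 6×52 / (8×63)
  = 1 − 312/504 = 1 − 0.61905 ≈ 0.3810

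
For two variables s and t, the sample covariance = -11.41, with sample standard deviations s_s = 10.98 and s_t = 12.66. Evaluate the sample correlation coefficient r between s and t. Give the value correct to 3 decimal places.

-0.082

r = Cov(s,t) / (s_s · s_t) = -11.41 / (10.98 × 12.66)
  = -11.41 / 139.0068 ≈ -0.082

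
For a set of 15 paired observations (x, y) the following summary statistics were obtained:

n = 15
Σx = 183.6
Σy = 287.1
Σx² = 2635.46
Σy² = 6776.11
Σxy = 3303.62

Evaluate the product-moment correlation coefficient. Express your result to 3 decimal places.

r = (nΣxy − ΣxΣy) / √[(nΣx² − (Σx)²)(nΣy² − (Σy)²)]
Numerator: 15×3303.62 − 183.6×287.1 = -3157.26
Denominator: √[(39531.9 − 33708.96)(101641.65 − 82426.41)] = √[5822.94 × 19215.24] = 10577.7686
r = -3157.26 / 10577.7686 ≈ -0.298

-0.298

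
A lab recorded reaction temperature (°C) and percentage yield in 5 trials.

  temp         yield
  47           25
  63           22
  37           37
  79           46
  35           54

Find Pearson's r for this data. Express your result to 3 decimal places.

-0.149

n = 5, Σx = 261, Σy = 184, Σx² = 15013, Σy² = 7510, Σxy = 9454
nΣxy − ΣxΣy = 47270 − 48024 = -754
nΣx² − (Σx)² = 75065 − 68121 = 6944; nΣy² − (Σy)² = 37550 − 33856 = 3694
r = -754 / √(6944 × 3694) = -754 / 5064.6951 ≈ -0.149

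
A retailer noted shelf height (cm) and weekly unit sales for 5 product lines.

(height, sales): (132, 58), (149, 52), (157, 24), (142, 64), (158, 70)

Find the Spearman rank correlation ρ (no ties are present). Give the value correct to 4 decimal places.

Rank height: 1, 3, 4, 2, 5
Rank sales: 3, 2, 1, 4, 5
d = rank(height) − rank(sales): -2, 1, 3, -2, 0; Σd² = 18
ρ = 1 − 6Σd² / [n(n²−1)] = 1 − 6×18 / (5×24) = 1 − 108/120 ≈ 0.1000

0.1000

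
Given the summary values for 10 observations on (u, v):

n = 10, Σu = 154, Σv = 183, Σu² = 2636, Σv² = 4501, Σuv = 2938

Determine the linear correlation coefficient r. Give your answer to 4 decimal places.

0.2171

r = (nΣuv − ΣuΣv) / √[(nΣu² − (Σu)²)(nΣv² − (Σv)²)]
Numerator: 10×2938 − 154×183 = 1198
Denominator: √[(26360 − 23716)(45010 − 33489)] = √[2644 × 11521] = 5519.1960
r = 1198 / 5519.1960 ≈ 0.2171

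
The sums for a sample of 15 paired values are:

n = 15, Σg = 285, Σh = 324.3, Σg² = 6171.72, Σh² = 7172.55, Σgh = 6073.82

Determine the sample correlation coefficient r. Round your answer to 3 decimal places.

r = (nΣgh − ΣgΣh) / √[(nΣg² − (Σg)²)(nΣh² − (Σh)²)]
Numerator: 15×6073.82 − 285×324.3 = -1318.2
Denominator: √[(92575.8 − 81225)(107588.25 − 105170.49)] = √[11350.8 × 2417.76] = 5238.6554
r = -1318.2 / 5238.6554 ≈ -0.252

-0.252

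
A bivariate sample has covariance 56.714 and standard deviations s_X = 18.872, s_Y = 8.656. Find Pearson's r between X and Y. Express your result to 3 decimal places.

r = Cov(X,Y) / (s_X · s_Y) = 56.714 / (18.872 × 8.656)
  = 56.714 / 163.3560 ≈ 0.347

0.347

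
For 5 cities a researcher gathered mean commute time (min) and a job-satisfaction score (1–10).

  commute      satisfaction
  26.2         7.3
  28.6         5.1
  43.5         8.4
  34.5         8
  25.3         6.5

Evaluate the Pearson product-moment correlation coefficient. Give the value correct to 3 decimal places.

0.676

n = 5, Σx = 158.1, Σy = 35.3, Σx² = 5226.99, Σy² = 256.11, Σxy = 1142.97
nΣxy − ΣxΣy = 5714.85 − 5580.93 = 133.92
nΣx² − (Σx)² = 26134.95 − 24995.61 = 1139.34; nΣy² − (Σy)² = 1280.55 − 1246.09 = 34.46
r = 133.92 / √(1139.34 × 34.46) = 133.92 / 198.1455 ≈ 0.676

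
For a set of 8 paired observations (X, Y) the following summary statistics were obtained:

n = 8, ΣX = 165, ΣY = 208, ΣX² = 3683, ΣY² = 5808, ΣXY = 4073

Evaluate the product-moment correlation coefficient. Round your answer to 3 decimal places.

-0.649

r = (nΣXY − ΣXΣY) / √[(nΣX² − (ΣX)²)(nΣY² − (ΣY)²)]
Numerator: 8×4073 − 165×208 = -1736
Denominator: √[(29464 − 27225)(46464 − 43264)] = √[2239 × 3200] = 2676.7144
r = -1736 / 2676.7144 ≈ -0.649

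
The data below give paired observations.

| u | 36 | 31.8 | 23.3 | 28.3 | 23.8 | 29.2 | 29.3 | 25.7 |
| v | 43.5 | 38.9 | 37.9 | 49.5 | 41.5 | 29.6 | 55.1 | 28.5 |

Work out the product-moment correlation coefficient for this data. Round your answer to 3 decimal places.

n = 8, Σu = 227.4, Σv = 324.5, Σu² = 6589.08, Σv² = 13738.79, Σuv = 9285.84
nΣuv − ΣuΣv = 74286.72 − 73791.3 = 495.42
nΣu² − (Σu)² = 52712.64 − 51710.76 = 1001.88; nΣv² − (Σv)² = 109910.32 − 105300.25 = 4610.07
r = 495.42 / √(1001.88 × 4610.07) = 495.42 / 2149.1247 ≈ 0.231

0.231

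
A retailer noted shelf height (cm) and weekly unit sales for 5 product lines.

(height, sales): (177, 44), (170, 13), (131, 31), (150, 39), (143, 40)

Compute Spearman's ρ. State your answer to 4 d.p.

Rank height: 5, 4, 1, 3, 2
Rank sales: 5, 1, 2, 3, 4
d = rank(height) − rank(sales): 0, 3, -1, 0, -2; Σd² = 14
ρ = 1 − 6Σd² / [n(n²−1)] = 1 − 6×14 / (5×24) = 1 − 84/120 ≈ 0.3000

0.3000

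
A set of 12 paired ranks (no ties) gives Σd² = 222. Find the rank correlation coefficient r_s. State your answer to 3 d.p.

0.224

ρ = 1 − 6Σd² / [n(n²−1)] = 1 − 6×222 / (12×143)
  = 1 − 1332/1716 = 1 − 0.7762 ≈ 0.224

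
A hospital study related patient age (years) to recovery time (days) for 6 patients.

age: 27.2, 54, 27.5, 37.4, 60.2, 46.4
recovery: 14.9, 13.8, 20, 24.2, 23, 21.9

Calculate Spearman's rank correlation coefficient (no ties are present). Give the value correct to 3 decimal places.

0.200

Rank age: 1, 5, 2, 3, 6, 4
Rank recovery: 2, 1, 3, 6, 5, 4
d = rank(age) − rank(recovery): -1, 4, -1, -3, 1, 0; Σd² = 28
ρ = 1 − 6Σd² / [n(n²−1)] = 1 − 6×28 / (6×35) = 1 − 168/210 ≈ 0.200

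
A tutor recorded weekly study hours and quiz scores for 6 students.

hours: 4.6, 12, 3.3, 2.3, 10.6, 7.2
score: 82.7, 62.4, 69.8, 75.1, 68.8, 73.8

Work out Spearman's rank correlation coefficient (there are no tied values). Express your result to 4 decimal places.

Rank hours: 3, 6, 2, 1, 5, 4
Rank score: 6, 1, 3, 5, 2, 4
d = rank(hours) − rank(score): -3, 5, -1, -4, 3, 0; Σd² = 60
ρ = 1 − 6Σd² / [n(n²−1)] = 1 − 6×60 / (6×35) = 1 − 360/210 ≈ -0.7143

-0.7143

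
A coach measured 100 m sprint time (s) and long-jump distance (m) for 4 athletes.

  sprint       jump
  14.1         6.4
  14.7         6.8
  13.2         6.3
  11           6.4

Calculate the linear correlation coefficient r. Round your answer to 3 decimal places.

n = 4, Σx = 53, Σy = 25.9, Σx² = 710.14, Σy² = 167.85, Σxy = 343.76
nΣxy − ΣxΣy = 1375.04 − 1372.7 = 2.34
nΣx² − (Σx)² = 2840.56 − 2809 = 31.56; nΣy² − (Σy)² = 671.4 − 670.81 = 0.59
r = 2.34 / √(31.56 × 0.59) = 2.34 / 4.3151 ≈ 0.542

0.542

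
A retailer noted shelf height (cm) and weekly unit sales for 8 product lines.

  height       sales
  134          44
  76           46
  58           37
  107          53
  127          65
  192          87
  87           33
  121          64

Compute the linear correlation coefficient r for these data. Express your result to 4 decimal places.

0.8565

n = 8, Σx = 902, Σy = 429, Σx² = 113748, Σy² = 25209, Σxy = 52783
nΣxy − ΣxΣy = 422264 − 386958 = 35306
nΣx² − (Σx)² = 909984 − 813604 = 96380; nΣy² − (Σy)² = 201672 − 184041 = 17631
r = 35306 / √(96380 × 17631) = 35306 / 41222.2729 ≈ 0.8565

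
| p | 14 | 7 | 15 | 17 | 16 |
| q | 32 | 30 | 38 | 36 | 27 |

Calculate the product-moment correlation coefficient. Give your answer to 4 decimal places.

0.3205

n = 5, Σp = 69, Σq = 163, Σp² = 1015, Σq² = 5393, Σpq = 2272
nΣpq − ΣpΣq = 11360 − 11247 = 113
nΣp² − (Σp)² = 5075 − 4761 = 314; nΣq² − (Σq)² = 26965 − 26569 = 396
r = 113 / √(314 × 396) = 113 / 352.6244 ≈ 0.3205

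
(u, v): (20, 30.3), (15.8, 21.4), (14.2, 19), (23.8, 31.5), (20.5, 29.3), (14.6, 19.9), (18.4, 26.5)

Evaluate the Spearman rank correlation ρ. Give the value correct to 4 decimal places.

0.9643

Rank u: 5, 3, 1, 7, 6, 2, 4
Rank v: 6, 3, 1, 7, 5, 2, 4
d = rank(u) − rank(v): -1, 0, 0, 0, 1, 0, 0; Σd² = 2
ρ = 1 − 6Σd² / [n(n²−1)] = 1 − 6×2 / (7×48) = 1 − 12/336 ≈ 0.9643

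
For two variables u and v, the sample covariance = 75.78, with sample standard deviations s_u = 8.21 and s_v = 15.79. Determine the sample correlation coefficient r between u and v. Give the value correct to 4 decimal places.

0.5846

r = Cov(u,v) / (s_u · s_v) = 75.78 / (8.21 × 15.79)
  = 75.78 / 129.6359 ≈ 0.5846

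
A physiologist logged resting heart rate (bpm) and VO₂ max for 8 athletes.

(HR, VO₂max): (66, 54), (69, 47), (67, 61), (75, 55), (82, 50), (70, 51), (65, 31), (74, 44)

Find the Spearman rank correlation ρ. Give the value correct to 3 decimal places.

Rank HR: 2, 4, 3, 7, 8, 5, 1, 6
Rank VO₂max: 6, 3, 8, 7, 4, 5, 1, 2
d = rank(HR) − rank(VO₂max): -4, 1, -5, 0, 4, 0, 0, 4; Σd² = 74
ρ = 1 − 6Σd² / [n(n²−1)] = 1 − 6×74 / (8×63) = 1 − 444/504 ≈ 0.119

0.119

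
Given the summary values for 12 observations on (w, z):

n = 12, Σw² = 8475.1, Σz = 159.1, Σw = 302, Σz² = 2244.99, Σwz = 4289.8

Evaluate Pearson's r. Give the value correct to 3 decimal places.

r = (nΣwz − ΣwΣz) / √[(nΣw² − (Σw)²)(nΣz² − (Σz)²)]
Numerator: 12×4289.8 − 302×159.1 = 3429.4
Denominator: √[(101701.2 − 91204)(26939.88 − 25312.81)] = √[10497.2 × 1627.07] = 4132.7569
r = 3429.4 / 4132.7569 ≈ 0.830

0.830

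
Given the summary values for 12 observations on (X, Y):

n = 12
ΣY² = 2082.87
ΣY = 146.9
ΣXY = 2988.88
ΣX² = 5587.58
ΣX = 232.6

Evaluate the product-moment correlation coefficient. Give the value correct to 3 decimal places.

0.255

r = (nΣXY − ΣXΣY) / √[(nΣX² − (ΣX)²)(nΣY² − (ΣY)²)]
Numerator: 12×2988.88 − 232.6×146.9 = 1697.62
Denominator: √[(67050.96 − 54102.76)(24994.44 − 21579.61)] = √[12948.2 × 3414.83] = 6649.5039
r = 1697.62 / 6649.5039 ≈ 0.255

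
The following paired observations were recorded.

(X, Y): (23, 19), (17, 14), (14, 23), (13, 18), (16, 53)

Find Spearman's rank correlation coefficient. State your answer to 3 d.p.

Rank X: 5, 4, 2, 1, 3
Rank Y: 3, 1, 4, 2, 5
d = rank(X) − rank(Y): 2, 3, -2, -1, -2; Σd² = 22
ρ = 1 − 6Σd² / [n(n²−1)] = 1 − 6×22 / (5×24) = 1 − 132/120 ≈ -0.100

-0.100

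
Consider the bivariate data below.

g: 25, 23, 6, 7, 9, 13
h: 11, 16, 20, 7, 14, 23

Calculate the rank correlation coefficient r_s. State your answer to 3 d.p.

Rank g: 6, 5, 1, 2, 3, 4
Rank h: 2, 4, 5, 1, 3, 6
d = rank(g) − rank(h): 4, 1, -4, 1, 0, -2; Σd² = 38
ρ = 1 − 6Σd² / [n(n²−1)] = 1 − 6×38 / (6×35) = 1 − 228/210 ≈ -0.086

-0.086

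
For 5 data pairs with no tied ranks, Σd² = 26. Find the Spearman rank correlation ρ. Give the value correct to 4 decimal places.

-0.3000

ρ = 1 − 6Σd² / [n(n²−1)] = 1 − 6×26 / (5×24)
  = 1 − 156/120 = 1 − 1.30000 ≈ -0.3000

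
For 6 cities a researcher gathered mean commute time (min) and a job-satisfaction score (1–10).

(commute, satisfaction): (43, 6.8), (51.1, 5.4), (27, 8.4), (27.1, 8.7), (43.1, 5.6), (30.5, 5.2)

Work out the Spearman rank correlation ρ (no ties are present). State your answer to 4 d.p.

-0.6000

Rank commute: 4, 6, 1, 2, 5, 3
Rank satisfaction: 4, 2, 5, 6, 3, 1
d = rank(commute) − rank(satisfaction): 0, 4, -4, -4, 2, 2; Σd² = 56
ρ = 1 − 6Σd² / [n(n²−1)] = 1 − 6×56 / (6×35) = 1 − 336/210 ≈ -0.6000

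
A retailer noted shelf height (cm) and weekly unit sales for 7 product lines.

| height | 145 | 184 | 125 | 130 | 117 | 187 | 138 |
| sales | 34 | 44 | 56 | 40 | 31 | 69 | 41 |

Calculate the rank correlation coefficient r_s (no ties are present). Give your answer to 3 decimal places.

0.536

Rank height: 5, 6, 2, 3, 1, 7, 4
Rank sales: 2, 5, 6, 3, 1, 7, 4
d = rank(height) − rank(sales): 3, 1, -4, 0, 0, 0, 0; Σd² = 26
ρ = 1 − 6Σd² / [n(n²−1)] = 1 − 6×26 / (7×48) = 1 − 156/336 ≈ 0.536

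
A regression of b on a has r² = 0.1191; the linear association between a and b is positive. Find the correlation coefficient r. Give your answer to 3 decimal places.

|r| = √0.1191 = 0.345
The association is positive, so r = 0.345.

0.345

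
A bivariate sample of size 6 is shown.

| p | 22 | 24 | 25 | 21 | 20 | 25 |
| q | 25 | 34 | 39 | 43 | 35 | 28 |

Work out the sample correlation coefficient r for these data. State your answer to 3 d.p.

-0.196

n = 6, Σp = 137, Σq = 204, Σp² = 3151, Σq² = 7160, Σpq = 4644
nΣpq − ΣpΣq = 27864 − 27948 = -84
nΣp² − (Σp)² = 18906 − 18769 = 137; nΣq² − (Σq)² = 42960 − 41616 = 1344
r = -84 / √(137 × 1344) = -84 / 429.1014 ≈ -0.196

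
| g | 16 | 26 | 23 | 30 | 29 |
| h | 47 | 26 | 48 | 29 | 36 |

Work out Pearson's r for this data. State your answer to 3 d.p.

n = 5, Σg = 124, Σh = 186, Σg² = 3202, Σh² = 7326, Σgh = 4446
nΣgh − ΣgΣh = 22230 − 23064 = -834
nΣg² − (Σg)² = 16010 − 15376 = 634; nΣh² − (Σh)² = 36630 − 34596 = 2034
r = -834 / √(634 × 2034) = -834 / 1135.5862 ≈ -0.734

-0.734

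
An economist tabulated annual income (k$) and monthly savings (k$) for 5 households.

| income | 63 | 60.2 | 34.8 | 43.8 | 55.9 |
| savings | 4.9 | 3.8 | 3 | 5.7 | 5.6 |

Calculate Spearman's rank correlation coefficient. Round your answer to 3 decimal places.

0.100

Rank income: 5, 4, 1, 2, 3
Rank savings: 3, 2, 1, 5, 4
d = rank(income) − rank(savings): 2, 2, 0, -3, -1; Σd² = 18
ρ = 1 − 6Σd² / [n(n²−1)] = 1 − 6×18 / (5×24) = 1 − 108/120 ≈ 0.100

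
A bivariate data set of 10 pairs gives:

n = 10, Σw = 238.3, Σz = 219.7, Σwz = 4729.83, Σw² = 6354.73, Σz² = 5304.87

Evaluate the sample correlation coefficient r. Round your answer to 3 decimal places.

r = (nΣwz − ΣwΣz) / √[(nΣw² − (Σw)²)(nΣz² − (Σz)²)]
Numerator: 10×4729.83 − 238.3×219.7 = -5056.21
Denominator: √[(63547.3 − 56786.89)(53048.7 − 48268.09)] = √[6760.41 × 4780.61] = 5684.9700
r = -5056.21 / 5684.9700 ≈ -0.889

-0.889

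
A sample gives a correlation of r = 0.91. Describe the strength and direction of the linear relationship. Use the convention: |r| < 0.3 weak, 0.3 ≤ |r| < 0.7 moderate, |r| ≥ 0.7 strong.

r = 0.91 > 0 so the relationship is positive.
|r| = 0.91, which falls in the strong range.

strong positive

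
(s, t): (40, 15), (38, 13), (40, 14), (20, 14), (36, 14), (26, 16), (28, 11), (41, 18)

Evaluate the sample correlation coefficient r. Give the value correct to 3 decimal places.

n = 8, Σs = 269, Σt = 115, Σs² = 9481, Σt² = 1683, Σst = 3900
nΣst − ΣsΣt = 31200 − 30935 = 265
nΣs² − (Σs)² = 75848 − 72361 = 3487; nΣt² − (Σt)² = 13464 − 13225 = 239
r = 265 / √(3487 × 239) = 265 / 912.9036 ≈ 0.290

0.290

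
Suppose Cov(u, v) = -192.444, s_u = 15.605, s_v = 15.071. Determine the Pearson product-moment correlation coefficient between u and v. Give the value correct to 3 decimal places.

r = Cov(u,v) / (s_u · s_v) = -192.444 / (15.605 × 15.071)
  = -192.444 / 235.1830 ≈ -0.818

-0.818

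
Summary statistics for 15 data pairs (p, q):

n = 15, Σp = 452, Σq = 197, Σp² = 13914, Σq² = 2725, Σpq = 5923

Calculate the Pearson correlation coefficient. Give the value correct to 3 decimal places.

-0.066

r = (nΣpq − ΣpΣq) / √[(nΣp² − (Σp)²)(nΣq² − (Σq)²)]
Numerator: 15×5923 − 452×197 = -199
Denominator: √[(208710 − 204304)(40875 − 38809)] = √[4406 × 2066] = 3017.0840
r = -199 / 3017.0840 ≈ -0.066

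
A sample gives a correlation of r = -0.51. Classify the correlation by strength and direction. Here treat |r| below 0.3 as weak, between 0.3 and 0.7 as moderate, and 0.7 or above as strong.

moderate negative

r = -0.51 < 0 so the relationship is negative.
|r| = 0.51, which falls in the moderate range.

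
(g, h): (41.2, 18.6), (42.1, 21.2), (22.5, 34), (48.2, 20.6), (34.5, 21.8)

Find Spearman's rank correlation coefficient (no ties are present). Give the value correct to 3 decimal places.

-0.700

Rank g: 3, 4, 1, 5, 2
Rank h: 1, 3, 5, 2, 4
d = rank(g) − rank(h): 2, 1, -4, 3, -2; Σd² = 34
ρ = 1 − 6Σd² / [n(n²−1)] = 1 − 6×34 / (5×24) = 1 − 204/120 ≈ -0.700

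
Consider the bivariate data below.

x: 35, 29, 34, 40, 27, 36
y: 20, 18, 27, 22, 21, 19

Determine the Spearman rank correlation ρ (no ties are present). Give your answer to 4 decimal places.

Rank x: 4, 2, 3, 6, 1, 5
Rank y: 3, 1, 6, 5, 4, 2
d = rank(x) − rank(y): 1, 1, -3, 1, -3, 3; Σd² = 30
ρ = 1 − 6Σd² / [n(n²−1)] = 1 − 6×30 / (6×35) = 1 − 180/210 ≈ 0.1429

0.1429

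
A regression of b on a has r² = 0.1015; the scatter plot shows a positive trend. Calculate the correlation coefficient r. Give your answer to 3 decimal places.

0.319

|r| = √0.1015 = 0.319
The association is positive, so r = 0.319.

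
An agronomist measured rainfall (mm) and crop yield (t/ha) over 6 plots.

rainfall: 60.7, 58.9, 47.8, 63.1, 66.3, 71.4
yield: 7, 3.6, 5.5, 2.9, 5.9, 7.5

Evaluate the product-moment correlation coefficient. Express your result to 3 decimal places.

0.291

n = 6, Σx = 368.2, Σy = 32.4, Σx² = 22913.8, Σy² = 191.68, Σxy = 2009.5
nΣxy − ΣxΣy = 12057 − 11929.68 = 127.32
nΣx² − (Σx)² = 137482.8 − 135571.24 = 1911.56; nΣy² − (Σy)² = 1150.08 − 1049.76 = 100.32
r = 127.32 / √(1911.56 × 100.32) = 127.32 / 437.9129 ≈ 0.291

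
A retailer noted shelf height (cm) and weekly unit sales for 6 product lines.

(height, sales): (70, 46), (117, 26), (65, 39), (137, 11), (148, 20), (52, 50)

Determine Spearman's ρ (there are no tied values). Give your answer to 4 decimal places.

Rank height: 3, 4, 2, 5, 6, 1
Rank sales: 5, 3, 4, 1, 2, 6
d = rank(height) − rank(sales): -2, 1, -2, 4, 4, -5; Σd² = 66
ρ = 1 − 6Σd² / [n(n²−1)] = 1 − 6×66 / (6×35) = 1 − 396/210 ≈ -0.8857

-0.8857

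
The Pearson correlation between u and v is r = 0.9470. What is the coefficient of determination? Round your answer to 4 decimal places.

0.8968

r² = (0.9470)² = 0.8968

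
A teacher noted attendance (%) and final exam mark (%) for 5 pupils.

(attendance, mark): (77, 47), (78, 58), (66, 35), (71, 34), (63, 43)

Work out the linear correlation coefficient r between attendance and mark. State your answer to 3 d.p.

0.653

n = 5, Σx = 355, Σy = 217, Σx² = 25379, Σy² = 9803, Σxy = 15576
nΣxy − ΣxΣy = 77880 − 77035 = 845
nΣx² − (Σx)² = 126895 − 126025 = 870; nΣy² − (Σy)² = 49015 − 47089 = 1926
r = 845 / √(870 × 1926) = 845 / 1294.4574 ≈ 0.653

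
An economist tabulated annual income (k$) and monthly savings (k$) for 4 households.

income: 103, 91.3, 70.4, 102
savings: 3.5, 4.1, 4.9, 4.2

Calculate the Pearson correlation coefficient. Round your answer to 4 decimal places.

-0.8743

n = 4, Σx = 366.7, Σy = 16.7, Σx² = 34304.85, Σy² = 70.71, Σxy = 1508.19
nΣxy − ΣxΣy = 6032.76 − 6123.89 = -91.13
nΣx² − (Σx)² = 137219.4 − 134468.89 = 2750.51; nΣy² − (Σy)² = 282.84 − 278.89 = 3.95
r = -91.13 / √(2750.51 × 3.95) = -91.13 / 104.2330 ≈ -0.8743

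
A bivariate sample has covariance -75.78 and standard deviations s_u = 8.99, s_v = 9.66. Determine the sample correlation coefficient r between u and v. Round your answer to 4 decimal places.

-0.8726

r = Cov(u,v) / (s_u · s_v) = -75.78 / (8.99 × 9.66)
  = -75.78 / 86.8434 ≈ -0.8726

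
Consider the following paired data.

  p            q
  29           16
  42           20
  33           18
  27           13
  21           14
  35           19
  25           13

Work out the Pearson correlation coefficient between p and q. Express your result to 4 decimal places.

n = 7, Σp = 212, Σq = 113, Σp² = 6714, Σq² = 1875, Σpq = 3533
nΣpq − ΣpΣq = 24731 − 23956 = 775
nΣp² − (Σp)² = 46998 − 44944 = 2054; nΣq² − (Σq)² = 13125 − 12769 = 356
r = 775 / √(2054 × 356) = 775 / 855.1164 ≈ 0.9063

0.9063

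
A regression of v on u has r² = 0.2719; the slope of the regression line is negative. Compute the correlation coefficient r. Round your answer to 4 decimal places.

|r| = √0.2719 = 0.5214
The association is negative, so r = −0.5214.

-0.5214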